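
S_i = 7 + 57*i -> [7, 64, 121, 178, 235]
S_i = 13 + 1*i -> [13, 14, 15, 16, 17]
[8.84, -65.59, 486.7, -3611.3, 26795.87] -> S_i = 8.84*(-7.42)^i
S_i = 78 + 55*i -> [78, 133, 188, 243, 298]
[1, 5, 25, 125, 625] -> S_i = 1*5^i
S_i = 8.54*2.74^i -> [8.54, 23.4, 64.11, 175.67, 481.35]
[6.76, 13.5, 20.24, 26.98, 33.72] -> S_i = 6.76 + 6.74*i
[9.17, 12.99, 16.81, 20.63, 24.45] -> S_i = 9.17 + 3.82*i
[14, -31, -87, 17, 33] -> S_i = Random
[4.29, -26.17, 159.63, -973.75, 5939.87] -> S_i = 4.29*(-6.10)^i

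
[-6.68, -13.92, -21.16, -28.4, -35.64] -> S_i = -6.68 + -7.24*i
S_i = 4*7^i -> [4, 28, 196, 1372, 9604]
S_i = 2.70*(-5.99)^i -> [2.7, -16.17, 96.88, -580.29, 3475.93]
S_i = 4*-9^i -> [4, -36, 324, -2916, 26244]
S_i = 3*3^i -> [3, 9, 27, 81, 243]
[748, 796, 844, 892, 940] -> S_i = 748 + 48*i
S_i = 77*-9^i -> [77, -693, 6237, -56133, 505197]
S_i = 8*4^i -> [8, 32, 128, 512, 2048]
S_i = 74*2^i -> [74, 148, 296, 592, 1184]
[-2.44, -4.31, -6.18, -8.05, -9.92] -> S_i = -2.44 + -1.87*i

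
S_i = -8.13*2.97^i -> [-8.13, -24.15, -71.71, -212.99, -632.58]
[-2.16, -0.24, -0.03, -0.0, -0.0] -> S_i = -2.16*0.11^i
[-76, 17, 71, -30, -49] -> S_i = Random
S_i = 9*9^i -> [9, 81, 729, 6561, 59049]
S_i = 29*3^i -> [29, 87, 261, 783, 2349]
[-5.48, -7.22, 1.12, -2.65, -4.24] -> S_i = Random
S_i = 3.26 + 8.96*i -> [3.26, 12.22, 21.18, 30.14, 39.1]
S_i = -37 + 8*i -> [-37, -29, -21, -13, -5]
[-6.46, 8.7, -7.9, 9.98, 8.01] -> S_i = Random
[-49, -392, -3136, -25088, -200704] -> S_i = -49*8^i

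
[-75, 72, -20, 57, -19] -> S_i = Random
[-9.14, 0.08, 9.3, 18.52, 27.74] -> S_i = -9.14 + 9.22*i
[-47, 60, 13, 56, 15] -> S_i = Random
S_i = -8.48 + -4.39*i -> [-8.48, -12.87, -17.26, -21.65, -26.04]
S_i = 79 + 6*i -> [79, 85, 91, 97, 103]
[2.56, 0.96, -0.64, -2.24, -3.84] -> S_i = 2.56 + -1.60*i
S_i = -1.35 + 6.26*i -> [-1.35, 4.91, 11.17, 17.43, 23.69]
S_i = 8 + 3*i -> [8, 11, 14, 17, 20]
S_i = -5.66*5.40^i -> [-5.66, -30.56, -165.05, -891.25, -4812.73]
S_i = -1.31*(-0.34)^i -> [-1.31, 0.45, -0.15, 0.05, -0.02]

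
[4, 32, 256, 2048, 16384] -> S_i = 4*8^i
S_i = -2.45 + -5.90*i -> [-2.45, -8.35, -14.25, -20.15, -26.05]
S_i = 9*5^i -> [9, 45, 225, 1125, 5625]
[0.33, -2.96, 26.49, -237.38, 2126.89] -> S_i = 0.33*(-8.96)^i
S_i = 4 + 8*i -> [4, 12, 20, 28, 36]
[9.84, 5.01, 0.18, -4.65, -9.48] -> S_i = 9.84 + -4.83*i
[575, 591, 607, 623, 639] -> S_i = 575 + 16*i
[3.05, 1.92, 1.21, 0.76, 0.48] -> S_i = 3.05*0.63^i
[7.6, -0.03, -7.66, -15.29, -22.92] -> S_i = 7.60 + -7.63*i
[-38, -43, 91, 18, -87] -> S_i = Random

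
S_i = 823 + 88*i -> [823, 911, 999, 1087, 1175]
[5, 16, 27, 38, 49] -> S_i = 5 + 11*i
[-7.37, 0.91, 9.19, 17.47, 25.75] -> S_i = -7.37 + 8.28*i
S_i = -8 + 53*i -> [-8, 45, 98, 151, 204]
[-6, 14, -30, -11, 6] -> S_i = Random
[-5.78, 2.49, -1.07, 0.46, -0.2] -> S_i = -5.78*(-0.43)^i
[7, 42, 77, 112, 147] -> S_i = 7 + 35*i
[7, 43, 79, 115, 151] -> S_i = 7 + 36*i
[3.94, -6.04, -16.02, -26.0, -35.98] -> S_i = 3.94 + -9.98*i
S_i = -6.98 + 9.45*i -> [-6.98, 2.47, 11.92, 21.37, 30.82]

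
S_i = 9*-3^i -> [9, -27, 81, -243, 729]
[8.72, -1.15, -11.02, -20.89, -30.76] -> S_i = 8.72 + -9.87*i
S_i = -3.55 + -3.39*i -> [-3.55, -6.94, -10.33, -13.72, -17.11]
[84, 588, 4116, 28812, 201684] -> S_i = 84*7^i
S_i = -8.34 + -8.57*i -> [-8.34, -16.91, -25.48, -34.05, -42.62]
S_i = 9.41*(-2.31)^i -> [9.41, -21.74, 50.21, -115.99, 267.94]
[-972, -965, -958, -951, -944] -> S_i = -972 + 7*i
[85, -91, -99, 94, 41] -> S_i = Random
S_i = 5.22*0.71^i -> [5.22, 3.71, 2.63, 1.87, 1.33]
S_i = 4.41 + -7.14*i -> [4.41, -2.73, -9.87, -17.01, -24.15]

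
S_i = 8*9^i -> [8, 72, 648, 5832, 52488]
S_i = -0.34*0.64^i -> [-0.34, -0.22, -0.14, -0.09, -0.06]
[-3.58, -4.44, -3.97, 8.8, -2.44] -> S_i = Random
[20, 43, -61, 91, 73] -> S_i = Random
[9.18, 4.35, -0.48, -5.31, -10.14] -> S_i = 9.18 + -4.83*i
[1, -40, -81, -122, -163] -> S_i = 1 + -41*i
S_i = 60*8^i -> [60, 480, 3840, 30720, 245760]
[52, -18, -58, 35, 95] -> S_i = Random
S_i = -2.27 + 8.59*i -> [-2.27, 6.32, 14.91, 23.5, 32.09]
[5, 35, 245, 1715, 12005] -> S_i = 5*7^i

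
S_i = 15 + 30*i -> [15, 45, 75, 105, 135]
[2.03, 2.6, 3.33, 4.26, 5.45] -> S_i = 2.03*1.28^i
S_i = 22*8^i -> [22, 176, 1408, 11264, 90112]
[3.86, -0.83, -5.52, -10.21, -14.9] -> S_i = 3.86 + -4.69*i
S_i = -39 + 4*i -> [-39, -35, -31, -27, -23]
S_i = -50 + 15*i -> [-50, -35, -20, -5, 10]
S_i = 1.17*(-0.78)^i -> [1.17, -0.91, 0.71, -0.56, 0.43]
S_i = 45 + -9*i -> [45, 36, 27, 18, 9]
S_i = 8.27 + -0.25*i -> [8.27, 8.02, 7.77, 7.52, 7.27]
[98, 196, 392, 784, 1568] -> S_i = 98*2^i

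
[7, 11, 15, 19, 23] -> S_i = 7 + 4*i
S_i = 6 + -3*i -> [6, 3, 0, -3, -6]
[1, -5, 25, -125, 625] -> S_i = 1*-5^i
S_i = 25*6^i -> [25, 150, 900, 5400, 32400]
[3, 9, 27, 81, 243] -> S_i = 3*3^i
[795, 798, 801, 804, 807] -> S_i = 795 + 3*i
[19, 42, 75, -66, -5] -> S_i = Random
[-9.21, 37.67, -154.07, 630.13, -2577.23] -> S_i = -9.21*(-4.09)^i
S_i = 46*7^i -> [46, 322, 2254, 15778, 110446]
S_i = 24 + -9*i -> [24, 15, 6, -3, -12]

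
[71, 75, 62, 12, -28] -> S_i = Random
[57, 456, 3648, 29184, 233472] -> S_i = 57*8^i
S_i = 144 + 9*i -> [144, 153, 162, 171, 180]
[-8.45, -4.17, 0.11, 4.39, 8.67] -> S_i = -8.45 + 4.28*i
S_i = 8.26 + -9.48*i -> [8.26, -1.22, -10.7, -20.18, -29.66]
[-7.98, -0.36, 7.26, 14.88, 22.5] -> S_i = -7.98 + 7.62*i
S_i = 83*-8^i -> [83, -664, 5312, -42496, 339968]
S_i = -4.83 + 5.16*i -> [-4.83, 0.33, 5.49, 10.65, 15.81]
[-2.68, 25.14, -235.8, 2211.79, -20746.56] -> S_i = -2.68*(-9.38)^i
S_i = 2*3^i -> [2, 6, 18, 54, 162]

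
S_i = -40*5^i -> [-40, -200, -1000, -5000, -25000]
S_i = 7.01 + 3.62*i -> [7.01, 10.63, 14.25, 17.87, 21.49]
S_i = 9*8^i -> [9, 72, 576, 4608, 36864]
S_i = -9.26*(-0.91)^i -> [-9.26, 8.43, -7.67, 6.98, -6.35]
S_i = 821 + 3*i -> [821, 824, 827, 830, 833]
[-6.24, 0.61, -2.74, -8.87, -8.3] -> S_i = Random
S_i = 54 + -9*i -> [54, 45, 36, 27, 18]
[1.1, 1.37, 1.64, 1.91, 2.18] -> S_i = 1.10 + 0.27*i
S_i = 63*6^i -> [63, 378, 2268, 13608, 81648]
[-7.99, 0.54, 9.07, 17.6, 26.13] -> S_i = -7.99 + 8.53*i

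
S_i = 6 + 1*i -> [6, 7, 8, 9, 10]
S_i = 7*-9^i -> [7, -63, 567, -5103, 45927]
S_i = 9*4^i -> [9, 36, 144, 576, 2304]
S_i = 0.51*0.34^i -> [0.51, 0.17, 0.06, 0.02, 0.01]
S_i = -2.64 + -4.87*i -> [-2.64, -7.51, -12.38, -17.25, -22.12]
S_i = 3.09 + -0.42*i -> [3.09, 2.67, 2.25, 1.83, 1.41]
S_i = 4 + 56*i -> [4, 60, 116, 172, 228]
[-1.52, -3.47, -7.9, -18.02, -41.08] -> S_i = -1.52*2.28^i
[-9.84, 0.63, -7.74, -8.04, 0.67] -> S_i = Random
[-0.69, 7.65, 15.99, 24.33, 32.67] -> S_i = -0.69 + 8.34*i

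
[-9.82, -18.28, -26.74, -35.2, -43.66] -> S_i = -9.82 + -8.46*i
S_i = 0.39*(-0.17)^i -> [0.39, -0.07, 0.01, -0.0, 0.0]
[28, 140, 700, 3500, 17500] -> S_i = 28*5^i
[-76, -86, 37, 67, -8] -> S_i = Random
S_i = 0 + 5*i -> [0, 5, 10, 15, 20]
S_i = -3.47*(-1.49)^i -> [-3.47, 5.17, -7.7, 11.48, -17.1]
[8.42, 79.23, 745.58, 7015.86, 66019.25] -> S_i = 8.42*9.41^i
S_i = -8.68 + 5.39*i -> [-8.68, -3.29, 2.1, 7.49, 12.88]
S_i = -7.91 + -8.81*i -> [-7.91, -16.72, -25.53, -34.34, -43.15]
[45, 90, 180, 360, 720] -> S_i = 45*2^i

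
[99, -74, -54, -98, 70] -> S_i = Random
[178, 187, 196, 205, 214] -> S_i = 178 + 9*i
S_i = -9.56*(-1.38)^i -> [-9.56, 13.19, -18.21, 25.12, -34.67]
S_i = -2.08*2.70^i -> [-2.08, -5.62, -15.16, -40.94, -110.54]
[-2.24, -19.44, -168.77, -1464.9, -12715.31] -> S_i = -2.24*8.68^i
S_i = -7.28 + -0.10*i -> [-7.28, -7.38, -7.48, -7.58, -7.68]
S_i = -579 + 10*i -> [-579, -569, -559, -549, -539]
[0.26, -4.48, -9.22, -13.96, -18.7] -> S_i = 0.26 + -4.74*i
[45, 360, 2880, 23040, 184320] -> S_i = 45*8^i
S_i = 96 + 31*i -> [96, 127, 158, 189, 220]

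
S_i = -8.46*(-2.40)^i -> [-8.46, 20.3, -48.73, 116.95, -280.68]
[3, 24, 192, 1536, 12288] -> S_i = 3*8^i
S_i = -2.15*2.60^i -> [-2.15, -5.59, -14.53, -37.79, -98.25]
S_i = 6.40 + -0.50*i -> [6.4, 5.9, 5.4, 4.9, 4.4]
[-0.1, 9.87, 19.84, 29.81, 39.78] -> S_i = -0.10 + 9.97*i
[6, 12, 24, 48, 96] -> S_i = 6*2^i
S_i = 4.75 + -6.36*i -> [4.75, -1.61, -7.97, -14.33, -20.69]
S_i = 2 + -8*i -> [2, -6, -14, -22, -30]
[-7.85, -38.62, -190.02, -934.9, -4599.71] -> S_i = -7.85*4.92^i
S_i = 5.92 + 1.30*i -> [5.92, 7.22, 8.52, 9.82, 11.12]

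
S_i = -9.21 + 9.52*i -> [-9.21, 0.31, 9.83, 19.35, 28.87]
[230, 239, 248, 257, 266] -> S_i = 230 + 9*i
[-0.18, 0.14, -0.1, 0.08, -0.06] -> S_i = -0.18*(-0.75)^i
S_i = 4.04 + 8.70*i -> [4.04, 12.74, 21.44, 30.14, 38.84]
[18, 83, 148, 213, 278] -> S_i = 18 + 65*i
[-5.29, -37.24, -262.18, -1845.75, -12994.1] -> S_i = -5.29*7.04^i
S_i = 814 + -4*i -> [814, 810, 806, 802, 798]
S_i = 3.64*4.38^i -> [3.64, 15.94, 69.83, 305.86, 1339.67]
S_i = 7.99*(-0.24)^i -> [7.99, -1.92, 0.46, -0.11, 0.03]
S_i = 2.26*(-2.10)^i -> [2.26, -4.75, 9.97, -20.93, 43.95]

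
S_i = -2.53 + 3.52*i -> [-2.53, 0.99, 4.51, 8.03, 11.55]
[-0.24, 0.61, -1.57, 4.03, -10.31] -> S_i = -0.24*(-2.56)^i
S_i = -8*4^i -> [-8, -32, -128, -512, -2048]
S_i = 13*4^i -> [13, 52, 208, 832, 3328]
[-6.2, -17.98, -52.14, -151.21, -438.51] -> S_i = -6.20*2.90^i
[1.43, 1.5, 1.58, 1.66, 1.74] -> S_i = 1.43*1.05^i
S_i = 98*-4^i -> [98, -392, 1568, -6272, 25088]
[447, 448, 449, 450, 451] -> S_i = 447 + 1*i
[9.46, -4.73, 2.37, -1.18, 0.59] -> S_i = 9.46*(-0.50)^i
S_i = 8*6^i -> [8, 48, 288, 1728, 10368]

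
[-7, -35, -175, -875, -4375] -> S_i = -7*5^i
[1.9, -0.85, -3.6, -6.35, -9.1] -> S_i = 1.90 + -2.75*i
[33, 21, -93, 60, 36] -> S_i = Random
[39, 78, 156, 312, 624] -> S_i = 39*2^i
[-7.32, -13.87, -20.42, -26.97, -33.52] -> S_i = -7.32 + -6.55*i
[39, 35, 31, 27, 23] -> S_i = 39 + -4*i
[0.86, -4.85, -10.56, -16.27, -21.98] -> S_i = 0.86 + -5.71*i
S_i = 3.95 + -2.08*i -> [3.95, 1.87, -0.21, -2.29, -4.37]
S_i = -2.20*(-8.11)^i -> [-2.2, 17.84, -144.7, 1173.51, -9517.13]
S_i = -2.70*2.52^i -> [-2.7, -6.8, -17.15, -43.21, -108.88]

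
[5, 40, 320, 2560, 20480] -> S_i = 5*8^i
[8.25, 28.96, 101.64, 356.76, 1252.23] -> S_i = 8.25*3.51^i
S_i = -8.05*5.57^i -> [-8.05, -44.84, -249.75, -1391.11, -7748.48]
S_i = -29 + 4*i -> [-29, -25, -21, -17, -13]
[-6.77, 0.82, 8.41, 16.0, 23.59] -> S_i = -6.77 + 7.59*i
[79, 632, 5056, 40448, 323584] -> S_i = 79*8^i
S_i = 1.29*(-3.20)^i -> [1.29, -4.13, 13.21, -42.27, 135.27]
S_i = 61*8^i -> [61, 488, 3904, 31232, 249856]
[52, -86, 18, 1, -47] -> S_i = Random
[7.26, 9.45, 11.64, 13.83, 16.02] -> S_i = 7.26 + 2.19*i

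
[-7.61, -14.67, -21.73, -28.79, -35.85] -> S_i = -7.61 + -7.06*i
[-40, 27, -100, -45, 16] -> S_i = Random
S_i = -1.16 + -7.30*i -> [-1.16, -8.46, -15.76, -23.06, -30.36]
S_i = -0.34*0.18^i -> [-0.34, -0.06, -0.01, -0.0, -0.0]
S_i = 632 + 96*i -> [632, 728, 824, 920, 1016]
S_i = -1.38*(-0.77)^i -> [-1.38, 1.06, -0.82, 0.63, -0.49]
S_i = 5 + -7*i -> [5, -2, -9, -16, -23]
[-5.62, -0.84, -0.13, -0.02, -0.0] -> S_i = -5.62*0.15^i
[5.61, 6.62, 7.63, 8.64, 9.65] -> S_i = 5.61 + 1.01*i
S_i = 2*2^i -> [2, 4, 8, 16, 32]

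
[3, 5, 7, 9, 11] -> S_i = 3 + 2*i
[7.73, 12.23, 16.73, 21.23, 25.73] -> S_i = 7.73 + 4.50*i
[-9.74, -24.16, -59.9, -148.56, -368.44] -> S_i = -9.74*2.48^i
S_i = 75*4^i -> [75, 300, 1200, 4800, 19200]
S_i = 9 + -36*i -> [9, -27, -63, -99, -135]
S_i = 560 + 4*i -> [560, 564, 568, 572, 576]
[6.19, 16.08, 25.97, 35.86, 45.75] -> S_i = 6.19 + 9.89*i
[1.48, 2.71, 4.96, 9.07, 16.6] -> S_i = 1.48*1.83^i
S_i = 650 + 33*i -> [650, 683, 716, 749, 782]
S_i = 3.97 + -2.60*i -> [3.97, 1.37, -1.23, -3.83, -6.43]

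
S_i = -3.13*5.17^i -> [-3.13, -16.18, -83.66, -432.53, -2236.18]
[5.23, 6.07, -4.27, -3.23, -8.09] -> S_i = Random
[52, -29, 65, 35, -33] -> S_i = Random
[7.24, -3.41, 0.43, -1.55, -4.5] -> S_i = Random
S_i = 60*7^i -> [60, 420, 2940, 20580, 144060]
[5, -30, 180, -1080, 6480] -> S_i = 5*-6^i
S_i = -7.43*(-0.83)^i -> [-7.43, 6.17, -5.12, 4.25, -3.53]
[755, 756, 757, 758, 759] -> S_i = 755 + 1*i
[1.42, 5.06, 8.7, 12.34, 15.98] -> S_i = 1.42 + 3.64*i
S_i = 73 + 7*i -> [73, 80, 87, 94, 101]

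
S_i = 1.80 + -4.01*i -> [1.8, -2.21, -6.22, -10.23, -14.24]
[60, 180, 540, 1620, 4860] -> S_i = 60*3^i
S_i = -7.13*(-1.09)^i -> [-7.13, 7.77, -8.47, 9.23, -10.06]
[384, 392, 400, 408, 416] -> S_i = 384 + 8*i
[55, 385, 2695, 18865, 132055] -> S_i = 55*7^i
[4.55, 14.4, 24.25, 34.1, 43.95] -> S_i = 4.55 + 9.85*i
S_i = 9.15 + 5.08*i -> [9.15, 14.23, 19.31, 24.39, 29.47]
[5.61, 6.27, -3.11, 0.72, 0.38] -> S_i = Random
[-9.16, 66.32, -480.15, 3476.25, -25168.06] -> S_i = -9.16*(-7.24)^i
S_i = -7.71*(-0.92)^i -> [-7.71, 7.09, -6.53, 6.0, -5.52]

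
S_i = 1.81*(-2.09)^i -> [1.81, -3.78, 7.91, -16.52, 34.54]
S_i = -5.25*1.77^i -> [-5.25, -9.29, -16.45, -29.11, -51.53]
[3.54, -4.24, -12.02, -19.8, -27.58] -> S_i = 3.54 + -7.78*i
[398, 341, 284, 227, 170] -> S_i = 398 + -57*i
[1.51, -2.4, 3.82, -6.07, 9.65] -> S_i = 1.51*(-1.59)^i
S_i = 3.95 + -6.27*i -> [3.95, -2.32, -8.59, -14.86, -21.13]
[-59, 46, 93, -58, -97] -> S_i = Random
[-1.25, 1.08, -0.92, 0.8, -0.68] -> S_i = -1.25*(-0.86)^i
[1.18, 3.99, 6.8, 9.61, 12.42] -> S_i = 1.18 + 2.81*i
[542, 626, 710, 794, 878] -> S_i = 542 + 84*i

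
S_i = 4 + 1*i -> [4, 5, 6, 7, 8]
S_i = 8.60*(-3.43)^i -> [8.6, -29.5, 101.18, -347.04, 1190.35]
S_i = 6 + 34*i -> [6, 40, 74, 108, 142]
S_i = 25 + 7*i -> [25, 32, 39, 46, 53]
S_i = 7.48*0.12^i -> [7.48, 0.9, 0.11, 0.01, 0.0]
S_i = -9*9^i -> [-9, -81, -729, -6561, -59049]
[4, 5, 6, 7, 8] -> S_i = 4 + 1*i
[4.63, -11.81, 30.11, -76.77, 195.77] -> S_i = 4.63*(-2.55)^i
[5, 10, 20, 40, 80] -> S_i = 5*2^i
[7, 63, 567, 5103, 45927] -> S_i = 7*9^i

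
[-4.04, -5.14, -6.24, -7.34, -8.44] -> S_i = -4.04 + -1.10*i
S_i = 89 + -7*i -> [89, 82, 75, 68, 61]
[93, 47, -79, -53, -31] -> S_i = Random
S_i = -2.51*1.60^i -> [-2.51, -4.02, -6.43, -10.28, -16.45]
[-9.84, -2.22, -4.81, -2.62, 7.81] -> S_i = Random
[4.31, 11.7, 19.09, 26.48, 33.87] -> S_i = 4.31 + 7.39*i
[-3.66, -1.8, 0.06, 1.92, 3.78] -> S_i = -3.66 + 1.86*i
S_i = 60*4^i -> [60, 240, 960, 3840, 15360]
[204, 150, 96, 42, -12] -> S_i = 204 + -54*i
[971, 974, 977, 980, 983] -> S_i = 971 + 3*i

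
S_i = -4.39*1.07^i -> [-4.39, -4.7, -5.03, -5.38, -5.75]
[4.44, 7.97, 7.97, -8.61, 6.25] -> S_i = Random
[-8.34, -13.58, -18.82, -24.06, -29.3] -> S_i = -8.34 + -5.24*i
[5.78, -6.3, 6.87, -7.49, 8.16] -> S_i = 5.78*(-1.09)^i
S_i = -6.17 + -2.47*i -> [-6.17, -8.64, -11.11, -13.58, -16.05]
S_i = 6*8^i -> [6, 48, 384, 3072, 24576]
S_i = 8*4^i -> [8, 32, 128, 512, 2048]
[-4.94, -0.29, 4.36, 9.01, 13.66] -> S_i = -4.94 + 4.65*i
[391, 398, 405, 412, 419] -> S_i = 391 + 7*i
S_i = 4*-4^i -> [4, -16, 64, -256, 1024]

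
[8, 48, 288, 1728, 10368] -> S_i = 8*6^i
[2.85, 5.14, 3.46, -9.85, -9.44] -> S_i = Random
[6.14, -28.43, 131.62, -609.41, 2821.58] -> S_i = 6.14*(-4.63)^i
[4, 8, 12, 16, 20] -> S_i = 4 + 4*i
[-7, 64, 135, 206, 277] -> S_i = -7 + 71*i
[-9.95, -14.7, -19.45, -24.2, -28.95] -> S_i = -9.95 + -4.75*i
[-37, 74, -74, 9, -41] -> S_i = Random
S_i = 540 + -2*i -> [540, 538, 536, 534, 532]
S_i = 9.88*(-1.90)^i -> [9.88, -18.77, 35.67, -67.77, 128.76]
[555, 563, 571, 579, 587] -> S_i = 555 + 8*i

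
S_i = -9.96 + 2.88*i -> [-9.96, -7.08, -4.2, -1.32, 1.56]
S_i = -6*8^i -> [-6, -48, -384, -3072, -24576]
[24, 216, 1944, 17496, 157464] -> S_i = 24*9^i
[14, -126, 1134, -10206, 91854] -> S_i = 14*-9^i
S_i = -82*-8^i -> [-82, 656, -5248, 41984, -335872]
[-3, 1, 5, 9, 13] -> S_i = -3 + 4*i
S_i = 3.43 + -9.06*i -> [3.43, -5.63, -14.69, -23.75, -32.81]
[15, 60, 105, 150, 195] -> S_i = 15 + 45*i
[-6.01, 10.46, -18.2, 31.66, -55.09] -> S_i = -6.01*(-1.74)^i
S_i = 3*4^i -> [3, 12, 48, 192, 768]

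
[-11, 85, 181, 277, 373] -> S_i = -11 + 96*i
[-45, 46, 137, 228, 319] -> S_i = -45 + 91*i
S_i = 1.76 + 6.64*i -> [1.76, 8.4, 15.04, 21.68, 28.32]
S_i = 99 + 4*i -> [99, 103, 107, 111, 115]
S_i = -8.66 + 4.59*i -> [-8.66, -4.07, 0.52, 5.11, 9.7]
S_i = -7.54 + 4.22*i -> [-7.54, -3.32, 0.9, 5.12, 9.34]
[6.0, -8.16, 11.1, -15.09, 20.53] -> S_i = 6.00*(-1.36)^i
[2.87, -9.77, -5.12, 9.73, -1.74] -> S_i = Random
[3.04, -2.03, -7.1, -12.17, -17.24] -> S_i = 3.04 + -5.07*i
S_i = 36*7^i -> [36, 252, 1764, 12348, 86436]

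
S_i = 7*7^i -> [7, 49, 343, 2401, 16807]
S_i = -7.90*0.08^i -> [-7.9, -0.63, -0.05, -0.0, -0.0]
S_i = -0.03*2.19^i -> [-0.03, -0.07, -0.14, -0.32, -0.69]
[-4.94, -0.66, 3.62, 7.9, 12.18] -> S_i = -4.94 + 4.28*i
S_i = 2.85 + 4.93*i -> [2.85, 7.78, 12.71, 17.64, 22.57]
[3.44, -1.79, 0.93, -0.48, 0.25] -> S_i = 3.44*(-0.52)^i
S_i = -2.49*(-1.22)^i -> [-2.49, 3.04, -3.71, 4.52, -5.52]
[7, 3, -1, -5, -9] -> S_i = 7 + -4*i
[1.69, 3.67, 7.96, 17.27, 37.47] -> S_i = 1.69*2.17^i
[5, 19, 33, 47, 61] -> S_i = 5 + 14*i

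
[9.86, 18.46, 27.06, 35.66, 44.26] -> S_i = 9.86 + 8.60*i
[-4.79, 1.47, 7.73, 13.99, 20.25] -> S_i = -4.79 + 6.26*i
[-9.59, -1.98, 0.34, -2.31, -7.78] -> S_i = Random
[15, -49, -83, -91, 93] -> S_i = Random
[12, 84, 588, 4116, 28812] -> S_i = 12*7^i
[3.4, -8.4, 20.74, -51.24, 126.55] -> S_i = 3.40*(-2.47)^i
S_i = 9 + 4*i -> [9, 13, 17, 21, 25]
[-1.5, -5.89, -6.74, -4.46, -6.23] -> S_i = Random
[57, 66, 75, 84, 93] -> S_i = 57 + 9*i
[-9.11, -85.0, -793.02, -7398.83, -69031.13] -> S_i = -9.11*9.33^i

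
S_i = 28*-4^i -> [28, -112, 448, -1792, 7168]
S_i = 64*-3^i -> [64, -192, 576, -1728, 5184]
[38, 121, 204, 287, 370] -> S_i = 38 + 83*i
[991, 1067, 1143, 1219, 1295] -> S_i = 991 + 76*i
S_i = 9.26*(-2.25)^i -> [9.26, -20.84, 46.88, -105.48, 237.32]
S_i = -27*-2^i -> [-27, 54, -108, 216, -432]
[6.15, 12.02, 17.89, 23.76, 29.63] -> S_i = 6.15 + 5.87*i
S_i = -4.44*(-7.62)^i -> [-4.44, 33.83, -257.81, 1964.48, -14969.35]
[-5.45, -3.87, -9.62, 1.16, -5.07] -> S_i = Random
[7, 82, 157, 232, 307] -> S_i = 7 + 75*i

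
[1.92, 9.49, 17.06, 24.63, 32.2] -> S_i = 1.92 + 7.57*i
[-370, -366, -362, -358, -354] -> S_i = -370 + 4*i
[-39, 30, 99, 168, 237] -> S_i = -39 + 69*i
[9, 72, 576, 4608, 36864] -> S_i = 9*8^i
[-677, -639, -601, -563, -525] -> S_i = -677 + 38*i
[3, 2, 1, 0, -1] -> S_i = 3 + -1*i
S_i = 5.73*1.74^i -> [5.73, 9.97, 17.35, 30.19, 52.52]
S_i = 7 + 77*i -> [7, 84, 161, 238, 315]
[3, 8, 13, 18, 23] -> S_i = 3 + 5*i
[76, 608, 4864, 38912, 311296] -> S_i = 76*8^i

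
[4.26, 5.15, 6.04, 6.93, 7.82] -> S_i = 4.26 + 0.89*i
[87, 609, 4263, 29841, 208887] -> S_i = 87*7^i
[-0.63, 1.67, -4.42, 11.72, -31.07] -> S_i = -0.63*(-2.65)^i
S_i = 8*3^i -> [8, 24, 72, 216, 648]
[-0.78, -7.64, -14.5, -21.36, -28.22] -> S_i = -0.78 + -6.86*i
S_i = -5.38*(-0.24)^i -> [-5.38, 1.29, -0.31, 0.07, -0.02]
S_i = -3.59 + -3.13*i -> [-3.59, -6.72, -9.85, -12.98, -16.11]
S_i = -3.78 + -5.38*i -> [-3.78, -9.16, -14.54, -19.92, -25.3]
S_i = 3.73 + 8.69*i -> [3.73, 12.42, 21.11, 29.8, 38.49]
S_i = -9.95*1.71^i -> [-9.95, -17.01, -29.09, -49.75, -85.08]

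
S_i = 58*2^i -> [58, 116, 232, 464, 928]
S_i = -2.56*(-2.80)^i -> [-2.56, 7.17, -20.07, 56.2, -157.35]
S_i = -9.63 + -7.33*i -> [-9.63, -16.96, -24.29, -31.62, -38.95]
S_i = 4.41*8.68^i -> [4.41, 38.28, 332.26, 2884.02, 25033.26]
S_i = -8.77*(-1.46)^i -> [-8.77, 12.8, -18.69, 27.29, -39.85]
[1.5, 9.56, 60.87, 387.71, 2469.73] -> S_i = 1.50*6.37^i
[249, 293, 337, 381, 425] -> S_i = 249 + 44*i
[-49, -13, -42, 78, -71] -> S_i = Random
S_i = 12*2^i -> [12, 24, 48, 96, 192]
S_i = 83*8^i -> [83, 664, 5312, 42496, 339968]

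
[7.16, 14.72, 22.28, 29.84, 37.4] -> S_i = 7.16 + 7.56*i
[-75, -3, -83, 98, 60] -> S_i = Random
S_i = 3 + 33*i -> [3, 36, 69, 102, 135]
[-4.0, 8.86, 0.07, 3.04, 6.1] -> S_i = Random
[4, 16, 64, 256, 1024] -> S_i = 4*4^i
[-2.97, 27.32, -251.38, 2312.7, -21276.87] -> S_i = -2.97*(-9.20)^i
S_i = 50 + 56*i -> [50, 106, 162, 218, 274]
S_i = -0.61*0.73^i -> [-0.61, -0.45, -0.33, -0.24, -0.17]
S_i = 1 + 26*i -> [1, 27, 53, 79, 105]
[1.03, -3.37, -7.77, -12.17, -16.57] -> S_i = 1.03 + -4.40*i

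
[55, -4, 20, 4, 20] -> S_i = Random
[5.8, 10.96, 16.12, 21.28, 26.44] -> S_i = 5.80 + 5.16*i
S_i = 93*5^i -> [93, 465, 2325, 11625, 58125]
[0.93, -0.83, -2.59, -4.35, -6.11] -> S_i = 0.93 + -1.76*i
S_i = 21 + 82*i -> [21, 103, 185, 267, 349]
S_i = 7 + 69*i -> [7, 76, 145, 214, 283]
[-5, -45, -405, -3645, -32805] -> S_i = -5*9^i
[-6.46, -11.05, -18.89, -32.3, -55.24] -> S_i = -6.46*1.71^i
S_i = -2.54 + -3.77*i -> [-2.54, -6.31, -10.08, -13.85, -17.62]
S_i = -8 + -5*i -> [-8, -13, -18, -23, -28]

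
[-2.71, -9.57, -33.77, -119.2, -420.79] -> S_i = -2.71*3.53^i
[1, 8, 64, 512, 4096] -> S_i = 1*8^i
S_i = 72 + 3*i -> [72, 75, 78, 81, 84]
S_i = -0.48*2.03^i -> [-0.48, -0.97, -1.98, -4.02, -8.15]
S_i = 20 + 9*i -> [20, 29, 38, 47, 56]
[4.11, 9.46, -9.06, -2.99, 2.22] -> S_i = Random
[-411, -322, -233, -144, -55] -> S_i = -411 + 89*i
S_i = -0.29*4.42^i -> [-0.29, -1.28, -5.67, -25.04, -110.68]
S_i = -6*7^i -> [-6, -42, -294, -2058, -14406]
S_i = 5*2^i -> [5, 10, 20, 40, 80]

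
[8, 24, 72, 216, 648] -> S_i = 8*3^i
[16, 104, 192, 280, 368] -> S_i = 16 + 88*i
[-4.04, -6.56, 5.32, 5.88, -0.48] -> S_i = Random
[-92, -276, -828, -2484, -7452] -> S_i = -92*3^i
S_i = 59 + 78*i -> [59, 137, 215, 293, 371]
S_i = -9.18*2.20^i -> [-9.18, -20.2, -44.43, -97.75, -215.05]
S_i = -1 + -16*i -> [-1, -17, -33, -49, -65]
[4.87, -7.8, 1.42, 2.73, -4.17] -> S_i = Random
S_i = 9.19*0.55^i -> [9.19, 5.05, 2.78, 1.53, 0.84]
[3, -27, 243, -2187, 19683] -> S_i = 3*-9^i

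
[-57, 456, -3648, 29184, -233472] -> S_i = -57*-8^i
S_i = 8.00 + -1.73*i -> [8.0, 6.27, 4.54, 2.81, 1.08]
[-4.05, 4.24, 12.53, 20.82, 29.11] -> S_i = -4.05 + 8.29*i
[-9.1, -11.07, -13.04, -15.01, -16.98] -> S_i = -9.10 + -1.97*i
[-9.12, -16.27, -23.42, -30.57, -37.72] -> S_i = -9.12 + -7.15*i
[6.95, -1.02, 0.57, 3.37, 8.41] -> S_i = Random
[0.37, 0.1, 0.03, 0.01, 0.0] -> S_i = 0.37*0.27^i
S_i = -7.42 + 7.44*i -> [-7.42, 0.02, 7.46, 14.9, 22.34]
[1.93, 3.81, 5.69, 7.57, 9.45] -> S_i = 1.93 + 1.88*i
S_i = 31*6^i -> [31, 186, 1116, 6696, 40176]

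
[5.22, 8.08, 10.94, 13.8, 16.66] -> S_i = 5.22 + 2.86*i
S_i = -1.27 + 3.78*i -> [-1.27, 2.51, 6.29, 10.07, 13.85]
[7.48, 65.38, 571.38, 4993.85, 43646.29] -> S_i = 7.48*8.74^i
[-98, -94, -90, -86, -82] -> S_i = -98 + 4*i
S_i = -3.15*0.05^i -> [-3.15, -0.16, -0.01, -0.0, -0.0]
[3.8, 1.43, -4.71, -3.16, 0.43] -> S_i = Random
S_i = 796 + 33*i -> [796, 829, 862, 895, 928]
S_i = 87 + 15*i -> [87, 102, 117, 132, 147]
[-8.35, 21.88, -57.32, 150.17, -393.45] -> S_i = -8.35*(-2.62)^i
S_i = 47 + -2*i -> [47, 45, 43, 41, 39]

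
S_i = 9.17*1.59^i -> [9.17, 14.58, 23.18, 36.86, 58.61]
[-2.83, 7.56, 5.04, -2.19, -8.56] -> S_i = Random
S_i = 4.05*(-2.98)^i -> [4.05, -12.07, 35.97, -107.18, 319.39]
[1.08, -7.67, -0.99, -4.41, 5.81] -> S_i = Random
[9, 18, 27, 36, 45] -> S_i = 9 + 9*i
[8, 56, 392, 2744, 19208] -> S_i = 8*7^i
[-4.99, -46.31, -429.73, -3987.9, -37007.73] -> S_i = -4.99*9.28^i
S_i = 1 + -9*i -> [1, -8, -17, -26, -35]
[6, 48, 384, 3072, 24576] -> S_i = 6*8^i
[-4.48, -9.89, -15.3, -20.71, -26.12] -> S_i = -4.48 + -5.41*i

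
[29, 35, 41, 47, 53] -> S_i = 29 + 6*i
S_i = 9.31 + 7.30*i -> [9.31, 16.61, 23.91, 31.21, 38.51]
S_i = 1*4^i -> [1, 4, 16, 64, 256]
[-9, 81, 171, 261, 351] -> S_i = -9 + 90*i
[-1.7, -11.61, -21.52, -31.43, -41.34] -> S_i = -1.70 + -9.91*i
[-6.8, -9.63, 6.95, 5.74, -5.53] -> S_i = Random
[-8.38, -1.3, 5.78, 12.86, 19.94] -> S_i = -8.38 + 7.08*i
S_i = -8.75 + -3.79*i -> [-8.75, -12.54, -16.33, -20.12, -23.91]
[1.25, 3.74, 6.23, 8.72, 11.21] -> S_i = 1.25 + 2.49*i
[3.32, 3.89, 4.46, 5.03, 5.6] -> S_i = 3.32 + 0.57*i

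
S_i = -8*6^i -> [-8, -48, -288, -1728, -10368]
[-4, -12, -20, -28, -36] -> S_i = -4 + -8*i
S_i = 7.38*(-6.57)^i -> [7.38, -48.49, 318.56, -2092.92, 13750.48]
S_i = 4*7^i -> [4, 28, 196, 1372, 9604]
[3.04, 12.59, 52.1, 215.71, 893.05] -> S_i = 3.04*4.14^i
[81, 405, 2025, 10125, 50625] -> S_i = 81*5^i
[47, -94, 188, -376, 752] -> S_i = 47*-2^i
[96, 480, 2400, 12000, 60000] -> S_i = 96*5^i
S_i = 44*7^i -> [44, 308, 2156, 15092, 105644]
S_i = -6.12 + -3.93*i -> [-6.12, -10.05, -13.98, -17.91, -21.84]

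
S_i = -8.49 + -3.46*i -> [-8.49, -11.95, -15.41, -18.87, -22.33]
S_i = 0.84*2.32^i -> [0.84, 1.95, 4.52, 10.49, 24.33]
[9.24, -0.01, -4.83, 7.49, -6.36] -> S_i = Random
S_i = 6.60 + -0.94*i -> [6.6, 5.66, 4.72, 3.78, 2.84]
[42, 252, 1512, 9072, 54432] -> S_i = 42*6^i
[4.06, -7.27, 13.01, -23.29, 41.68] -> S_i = 4.06*(-1.79)^i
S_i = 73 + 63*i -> [73, 136, 199, 262, 325]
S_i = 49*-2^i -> [49, -98, 196, -392, 784]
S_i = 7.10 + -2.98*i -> [7.1, 4.12, 1.14, -1.84, -4.82]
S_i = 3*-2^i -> [3, -6, 12, -24, 48]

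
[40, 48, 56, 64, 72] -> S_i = 40 + 8*i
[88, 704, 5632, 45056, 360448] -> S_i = 88*8^i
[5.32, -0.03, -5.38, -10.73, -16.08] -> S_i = 5.32 + -5.35*i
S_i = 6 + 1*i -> [6, 7, 8, 9, 10]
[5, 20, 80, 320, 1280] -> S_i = 5*4^i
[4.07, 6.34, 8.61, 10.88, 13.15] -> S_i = 4.07 + 2.27*i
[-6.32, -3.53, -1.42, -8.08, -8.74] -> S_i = Random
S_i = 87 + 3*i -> [87, 90, 93, 96, 99]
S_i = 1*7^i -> [1, 7, 49, 343, 2401]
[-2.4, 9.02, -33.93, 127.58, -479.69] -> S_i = -2.40*(-3.76)^i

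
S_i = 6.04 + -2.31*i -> [6.04, 3.73, 1.42, -0.89, -3.2]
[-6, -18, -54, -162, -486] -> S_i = -6*3^i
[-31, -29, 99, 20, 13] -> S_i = Random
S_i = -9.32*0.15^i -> [-9.32, -1.4, -0.21, -0.03, -0.0]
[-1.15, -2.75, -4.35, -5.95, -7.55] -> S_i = -1.15 + -1.60*i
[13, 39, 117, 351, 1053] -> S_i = 13*3^i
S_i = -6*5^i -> [-6, -30, -150, -750, -3750]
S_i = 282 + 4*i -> [282, 286, 290, 294, 298]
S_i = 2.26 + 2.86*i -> [2.26, 5.12, 7.98, 10.84, 13.7]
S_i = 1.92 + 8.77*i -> [1.92, 10.69, 19.46, 28.23, 37.0]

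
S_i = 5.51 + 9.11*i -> [5.51, 14.62, 23.73, 32.84, 41.95]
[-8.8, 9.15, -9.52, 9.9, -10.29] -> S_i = -8.80*(-1.04)^i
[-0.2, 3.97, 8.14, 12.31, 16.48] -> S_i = -0.20 + 4.17*i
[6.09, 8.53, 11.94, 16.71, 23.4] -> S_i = 6.09*1.40^i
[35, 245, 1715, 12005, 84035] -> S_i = 35*7^i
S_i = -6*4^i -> [-6, -24, -96, -384, -1536]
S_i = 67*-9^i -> [67, -603, 5427, -48843, 439587]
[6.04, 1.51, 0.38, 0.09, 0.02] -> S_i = 6.04*0.25^i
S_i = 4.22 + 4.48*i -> [4.22, 8.7, 13.18, 17.66, 22.14]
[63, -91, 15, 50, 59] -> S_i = Random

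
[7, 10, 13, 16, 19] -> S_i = 7 + 3*i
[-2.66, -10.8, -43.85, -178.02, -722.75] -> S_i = -2.66*4.06^i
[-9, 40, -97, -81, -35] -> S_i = Random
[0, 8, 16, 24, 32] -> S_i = 0 + 8*i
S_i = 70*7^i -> [70, 490, 3430, 24010, 168070]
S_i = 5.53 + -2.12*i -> [5.53, 3.41, 1.29, -0.83, -2.95]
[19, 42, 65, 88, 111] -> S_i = 19 + 23*i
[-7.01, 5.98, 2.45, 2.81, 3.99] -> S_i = Random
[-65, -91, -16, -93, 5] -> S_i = Random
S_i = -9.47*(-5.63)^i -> [-9.47, 53.32, -300.17, 1689.96, -9514.45]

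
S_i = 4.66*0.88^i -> [4.66, 4.1, 3.61, 3.18, 2.79]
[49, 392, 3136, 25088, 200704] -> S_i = 49*8^i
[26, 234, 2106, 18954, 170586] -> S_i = 26*9^i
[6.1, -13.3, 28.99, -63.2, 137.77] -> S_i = 6.10*(-2.18)^i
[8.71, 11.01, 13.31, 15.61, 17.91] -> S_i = 8.71 + 2.30*i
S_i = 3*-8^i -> [3, -24, 192, -1536, 12288]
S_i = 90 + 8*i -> [90, 98, 106, 114, 122]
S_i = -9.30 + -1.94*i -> [-9.3, -11.24, -13.18, -15.12, -17.06]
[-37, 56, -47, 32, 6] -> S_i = Random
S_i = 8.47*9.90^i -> [8.47, 83.85, 830.14, 8218.43, 81362.48]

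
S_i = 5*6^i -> [5, 30, 180, 1080, 6480]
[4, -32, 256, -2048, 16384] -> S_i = 4*-8^i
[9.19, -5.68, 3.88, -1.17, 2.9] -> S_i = Random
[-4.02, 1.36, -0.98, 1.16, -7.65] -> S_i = Random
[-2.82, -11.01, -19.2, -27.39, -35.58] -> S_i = -2.82 + -8.19*i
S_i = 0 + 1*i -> [0, 1, 2, 3, 4]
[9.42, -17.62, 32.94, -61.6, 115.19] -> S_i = 9.42*(-1.87)^i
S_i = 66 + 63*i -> [66, 129, 192, 255, 318]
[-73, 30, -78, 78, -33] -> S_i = Random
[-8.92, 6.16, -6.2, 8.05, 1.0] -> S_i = Random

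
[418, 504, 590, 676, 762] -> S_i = 418 + 86*i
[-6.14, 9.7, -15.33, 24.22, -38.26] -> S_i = -6.14*(-1.58)^i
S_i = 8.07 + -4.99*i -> [8.07, 3.08, -1.91, -6.9, -11.89]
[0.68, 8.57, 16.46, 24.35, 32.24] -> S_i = 0.68 + 7.89*i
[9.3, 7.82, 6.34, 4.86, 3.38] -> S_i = 9.30 + -1.48*i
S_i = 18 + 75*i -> [18, 93, 168, 243, 318]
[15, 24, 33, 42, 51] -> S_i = 15 + 9*i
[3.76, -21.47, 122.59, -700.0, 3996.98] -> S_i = 3.76*(-5.71)^i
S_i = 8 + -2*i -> [8, 6, 4, 2, 0]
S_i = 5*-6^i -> [5, -30, 180, -1080, 6480]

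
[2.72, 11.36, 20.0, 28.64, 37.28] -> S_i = 2.72 + 8.64*i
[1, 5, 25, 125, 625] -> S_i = 1*5^i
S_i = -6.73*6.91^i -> [-6.73, -46.5, -321.34, -2220.49, -15343.6]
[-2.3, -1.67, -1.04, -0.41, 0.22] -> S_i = -2.30 + 0.63*i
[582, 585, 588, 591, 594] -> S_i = 582 + 3*i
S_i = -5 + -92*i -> [-5, -97, -189, -281, -373]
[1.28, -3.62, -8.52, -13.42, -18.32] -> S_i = 1.28 + -4.90*i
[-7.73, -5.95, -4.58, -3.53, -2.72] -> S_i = -7.73*0.77^i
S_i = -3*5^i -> [-3, -15, -75, -375, -1875]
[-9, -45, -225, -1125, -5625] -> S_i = -9*5^i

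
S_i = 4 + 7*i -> [4, 11, 18, 25, 32]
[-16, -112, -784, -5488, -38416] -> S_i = -16*7^i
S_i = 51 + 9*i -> [51, 60, 69, 78, 87]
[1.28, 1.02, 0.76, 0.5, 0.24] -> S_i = 1.28 + -0.26*i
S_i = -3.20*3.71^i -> [-3.2, -11.87, -44.05, -163.41, -606.24]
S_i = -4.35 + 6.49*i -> [-4.35, 2.14, 8.63, 15.12, 21.61]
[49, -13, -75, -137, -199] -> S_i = 49 + -62*i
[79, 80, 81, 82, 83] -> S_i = 79 + 1*i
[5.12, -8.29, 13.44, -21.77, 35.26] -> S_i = 5.12*(-1.62)^i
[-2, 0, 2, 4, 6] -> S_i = -2 + 2*i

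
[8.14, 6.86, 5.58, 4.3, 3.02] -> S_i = 8.14 + -1.28*i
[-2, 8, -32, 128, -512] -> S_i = -2*-4^i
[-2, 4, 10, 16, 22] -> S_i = -2 + 6*i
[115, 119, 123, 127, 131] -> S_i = 115 + 4*i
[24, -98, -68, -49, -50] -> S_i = Random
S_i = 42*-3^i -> [42, -126, 378, -1134, 3402]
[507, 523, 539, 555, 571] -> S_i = 507 + 16*i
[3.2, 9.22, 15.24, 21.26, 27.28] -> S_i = 3.20 + 6.02*i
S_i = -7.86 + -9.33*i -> [-7.86, -17.19, -26.52, -35.85, -45.18]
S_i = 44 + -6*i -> [44, 38, 32, 26, 20]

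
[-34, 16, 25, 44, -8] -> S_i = Random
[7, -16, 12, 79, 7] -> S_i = Random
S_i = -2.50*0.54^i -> [-2.5, -1.35, -0.73, -0.39, -0.21]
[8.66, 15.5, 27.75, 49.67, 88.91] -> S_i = 8.66*1.79^i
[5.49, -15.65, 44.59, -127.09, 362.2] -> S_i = 5.49*(-2.85)^i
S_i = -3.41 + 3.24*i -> [-3.41, -0.17, 3.07, 6.31, 9.55]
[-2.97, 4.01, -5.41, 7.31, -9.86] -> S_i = -2.97*(-1.35)^i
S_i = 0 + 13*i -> [0, 13, 26, 39, 52]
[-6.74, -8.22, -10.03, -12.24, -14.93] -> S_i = -6.74*1.22^i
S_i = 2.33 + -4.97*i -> [2.33, -2.64, -7.61, -12.58, -17.55]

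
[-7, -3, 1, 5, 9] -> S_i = -7 + 4*i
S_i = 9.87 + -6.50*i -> [9.87, 3.37, -3.13, -9.63, -16.13]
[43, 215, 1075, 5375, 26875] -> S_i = 43*5^i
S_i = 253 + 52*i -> [253, 305, 357, 409, 461]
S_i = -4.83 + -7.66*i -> [-4.83, -12.49, -20.15, -27.81, -35.47]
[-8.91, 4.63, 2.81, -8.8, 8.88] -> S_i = Random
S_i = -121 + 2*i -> [-121, -119, -117, -115, -113]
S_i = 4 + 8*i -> [4, 12, 20, 28, 36]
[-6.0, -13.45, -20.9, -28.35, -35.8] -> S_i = -6.00 + -7.45*i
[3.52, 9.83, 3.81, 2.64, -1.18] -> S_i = Random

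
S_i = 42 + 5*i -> [42, 47, 52, 57, 62]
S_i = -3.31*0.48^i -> [-3.31, -1.59, -0.76, -0.37, -0.18]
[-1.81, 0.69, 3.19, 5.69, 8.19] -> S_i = -1.81 + 2.50*i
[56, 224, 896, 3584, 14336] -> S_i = 56*4^i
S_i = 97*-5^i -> [97, -485, 2425, -12125, 60625]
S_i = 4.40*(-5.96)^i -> [4.4, -26.22, 156.3, -931.52, 5551.85]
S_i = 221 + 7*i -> [221, 228, 235, 242, 249]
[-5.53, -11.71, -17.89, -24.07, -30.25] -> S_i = -5.53 + -6.18*i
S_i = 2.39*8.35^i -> [2.39, 19.96, 166.64, 1391.42, 11618.33]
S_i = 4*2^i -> [4, 8, 16, 32, 64]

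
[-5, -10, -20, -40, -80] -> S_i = -5*2^i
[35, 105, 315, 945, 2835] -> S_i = 35*3^i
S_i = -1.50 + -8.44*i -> [-1.5, -9.94, -18.38, -26.82, -35.26]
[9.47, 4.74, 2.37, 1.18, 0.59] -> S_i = 9.47*0.50^i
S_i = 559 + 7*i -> [559, 566, 573, 580, 587]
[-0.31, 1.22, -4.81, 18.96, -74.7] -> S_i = -0.31*(-3.94)^i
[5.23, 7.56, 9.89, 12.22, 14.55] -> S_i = 5.23 + 2.33*i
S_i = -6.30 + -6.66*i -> [-6.3, -12.96, -19.62, -26.28, -32.94]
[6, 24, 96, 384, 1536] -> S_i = 6*4^i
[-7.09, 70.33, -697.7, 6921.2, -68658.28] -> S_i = -7.09*(-9.92)^i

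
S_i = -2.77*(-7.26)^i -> [-2.77, 20.11, -146.0, 1059.96, -7695.31]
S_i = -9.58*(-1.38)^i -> [-9.58, 13.22, -18.24, 25.18, -34.74]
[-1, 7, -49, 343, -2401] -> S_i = -1*-7^i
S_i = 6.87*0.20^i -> [6.87, 1.37, 0.27, 0.05, 0.01]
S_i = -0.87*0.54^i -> [-0.87, -0.47, -0.25, -0.14, -0.07]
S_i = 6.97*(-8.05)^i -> [6.97, -56.11, 451.67, -3635.97, 29269.57]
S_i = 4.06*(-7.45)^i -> [4.06, -30.25, 225.34, -1678.78, 12506.94]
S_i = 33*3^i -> [33, 99, 297, 891, 2673]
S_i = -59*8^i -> [-59, -472, -3776, -30208, -241664]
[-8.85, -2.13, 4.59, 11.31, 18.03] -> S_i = -8.85 + 6.72*i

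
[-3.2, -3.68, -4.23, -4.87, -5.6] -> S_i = -3.20*1.15^i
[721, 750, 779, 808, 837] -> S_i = 721 + 29*i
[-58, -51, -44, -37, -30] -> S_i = -58 + 7*i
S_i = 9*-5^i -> [9, -45, 225, -1125, 5625]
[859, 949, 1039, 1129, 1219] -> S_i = 859 + 90*i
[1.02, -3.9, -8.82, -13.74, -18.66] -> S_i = 1.02 + -4.92*i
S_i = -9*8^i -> [-9, -72, -576, -4608, -36864]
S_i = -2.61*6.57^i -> [-2.61, -17.15, -112.66, -740.18, -4862.97]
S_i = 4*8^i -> [4, 32, 256, 2048, 16384]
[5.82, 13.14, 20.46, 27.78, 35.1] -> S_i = 5.82 + 7.32*i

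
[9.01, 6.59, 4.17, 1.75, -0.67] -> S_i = 9.01 + -2.42*i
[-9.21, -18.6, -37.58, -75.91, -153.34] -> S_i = -9.21*2.02^i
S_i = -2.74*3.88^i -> [-2.74, -10.63, -41.25, -160.05, -620.98]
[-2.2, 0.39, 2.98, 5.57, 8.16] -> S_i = -2.20 + 2.59*i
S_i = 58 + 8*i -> [58, 66, 74, 82, 90]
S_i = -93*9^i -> [-93, -837, -7533, -67797, -610173]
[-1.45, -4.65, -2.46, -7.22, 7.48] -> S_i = Random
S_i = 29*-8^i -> [29, -232, 1856, -14848, 118784]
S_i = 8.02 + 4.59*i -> [8.02, 12.61, 17.2, 21.79, 26.38]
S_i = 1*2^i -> [1, 2, 4, 8, 16]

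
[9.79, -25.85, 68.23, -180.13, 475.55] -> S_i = 9.79*(-2.64)^i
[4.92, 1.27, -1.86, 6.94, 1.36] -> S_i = Random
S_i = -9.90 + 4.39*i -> [-9.9, -5.51, -1.12, 3.27, 7.66]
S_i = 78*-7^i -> [78, -546, 3822, -26754, 187278]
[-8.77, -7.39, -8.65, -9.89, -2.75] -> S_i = Random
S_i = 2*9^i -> [2, 18, 162, 1458, 13122]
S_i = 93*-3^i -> [93, -279, 837, -2511, 7533]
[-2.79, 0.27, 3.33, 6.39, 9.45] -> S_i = -2.79 + 3.06*i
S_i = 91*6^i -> [91, 546, 3276, 19656, 117936]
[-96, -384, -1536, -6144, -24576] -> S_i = -96*4^i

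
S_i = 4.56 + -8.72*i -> [4.56, -4.16, -12.88, -21.6, -30.32]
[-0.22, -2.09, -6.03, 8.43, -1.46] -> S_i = Random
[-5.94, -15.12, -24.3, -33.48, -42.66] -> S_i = -5.94 + -9.18*i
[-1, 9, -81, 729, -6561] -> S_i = -1*-9^i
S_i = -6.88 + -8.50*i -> [-6.88, -15.38, -23.88, -32.38, -40.88]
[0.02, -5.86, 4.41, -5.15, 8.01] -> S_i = Random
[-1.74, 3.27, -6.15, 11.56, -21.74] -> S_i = -1.74*(-1.88)^i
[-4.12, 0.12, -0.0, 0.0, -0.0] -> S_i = -4.12*(-0.03)^i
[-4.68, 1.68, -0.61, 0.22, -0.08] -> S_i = -4.68*(-0.36)^i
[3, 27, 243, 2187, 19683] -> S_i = 3*9^i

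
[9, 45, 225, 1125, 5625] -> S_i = 9*5^i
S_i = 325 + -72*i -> [325, 253, 181, 109, 37]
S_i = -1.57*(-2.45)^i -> [-1.57, 3.85, -9.42, 23.09, -56.57]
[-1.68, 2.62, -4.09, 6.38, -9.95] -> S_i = -1.68*(-1.56)^i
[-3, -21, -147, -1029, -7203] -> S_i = -3*7^i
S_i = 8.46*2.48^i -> [8.46, 20.98, 52.03, 129.04, 320.02]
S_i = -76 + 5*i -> [-76, -71, -66, -61, -56]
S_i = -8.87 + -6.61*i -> [-8.87, -15.48, -22.09, -28.7, -35.31]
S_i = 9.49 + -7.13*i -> [9.49, 2.36, -4.77, -11.9, -19.03]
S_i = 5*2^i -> [5, 10, 20, 40, 80]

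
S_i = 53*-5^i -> [53, -265, 1325, -6625, 33125]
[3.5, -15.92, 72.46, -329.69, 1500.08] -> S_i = 3.50*(-4.55)^i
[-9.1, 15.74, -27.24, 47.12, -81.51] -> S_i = -9.10*(-1.73)^i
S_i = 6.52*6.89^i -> [6.52, 44.92, 309.52, 2132.58, 14693.47]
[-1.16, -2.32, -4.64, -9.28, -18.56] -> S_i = -1.16*2.00^i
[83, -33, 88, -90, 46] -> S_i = Random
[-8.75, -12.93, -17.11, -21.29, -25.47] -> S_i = -8.75 + -4.18*i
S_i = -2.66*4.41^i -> [-2.66, -11.73, -51.73, -228.14, -1006.09]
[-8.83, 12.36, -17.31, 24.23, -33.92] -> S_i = -8.83*(-1.40)^i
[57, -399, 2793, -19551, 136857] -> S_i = 57*-7^i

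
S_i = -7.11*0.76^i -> [-7.11, -5.4, -4.11, -3.12, -2.37]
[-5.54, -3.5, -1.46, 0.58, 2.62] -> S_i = -5.54 + 2.04*i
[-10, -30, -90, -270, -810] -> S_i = -10*3^i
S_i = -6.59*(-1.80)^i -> [-6.59, 11.86, -21.35, 38.43, -69.18]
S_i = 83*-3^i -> [83, -249, 747, -2241, 6723]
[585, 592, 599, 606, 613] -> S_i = 585 + 7*i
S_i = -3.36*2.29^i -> [-3.36, -7.69, -17.62, -40.35, -92.4]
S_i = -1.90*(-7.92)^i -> [-1.9, 15.05, -119.18, 943.91, -7475.74]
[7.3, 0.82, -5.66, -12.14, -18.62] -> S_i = 7.30 + -6.48*i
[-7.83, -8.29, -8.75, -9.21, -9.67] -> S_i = -7.83 + -0.46*i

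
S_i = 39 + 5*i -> [39, 44, 49, 54, 59]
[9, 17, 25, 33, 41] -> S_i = 9 + 8*i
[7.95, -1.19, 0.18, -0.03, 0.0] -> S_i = 7.95*(-0.15)^i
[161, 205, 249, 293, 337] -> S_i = 161 + 44*i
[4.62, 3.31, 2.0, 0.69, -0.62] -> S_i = 4.62 + -1.31*i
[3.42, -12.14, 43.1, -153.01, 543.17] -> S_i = 3.42*(-3.55)^i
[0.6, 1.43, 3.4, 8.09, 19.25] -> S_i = 0.60*2.38^i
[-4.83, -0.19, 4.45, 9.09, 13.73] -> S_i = -4.83 + 4.64*i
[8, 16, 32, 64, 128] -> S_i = 8*2^i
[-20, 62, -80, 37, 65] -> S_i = Random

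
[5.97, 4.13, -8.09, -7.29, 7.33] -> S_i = Random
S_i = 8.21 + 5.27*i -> [8.21, 13.48, 18.75, 24.02, 29.29]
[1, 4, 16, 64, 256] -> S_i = 1*4^i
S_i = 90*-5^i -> [90, -450, 2250, -11250, 56250]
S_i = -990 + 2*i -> [-990, -988, -986, -984, -982]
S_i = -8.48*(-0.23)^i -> [-8.48, 1.95, -0.45, 0.1, -0.02]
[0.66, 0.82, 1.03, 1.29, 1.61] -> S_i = 0.66*1.25^i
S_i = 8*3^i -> [8, 24, 72, 216, 648]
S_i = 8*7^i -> [8, 56, 392, 2744, 19208]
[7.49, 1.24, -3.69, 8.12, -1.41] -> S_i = Random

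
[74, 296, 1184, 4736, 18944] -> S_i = 74*4^i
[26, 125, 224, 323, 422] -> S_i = 26 + 99*i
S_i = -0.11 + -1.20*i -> [-0.11, -1.31, -2.51, -3.71, -4.91]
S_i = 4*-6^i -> [4, -24, 144, -864, 5184]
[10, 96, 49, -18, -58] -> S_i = Random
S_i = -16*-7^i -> [-16, 112, -784, 5488, -38416]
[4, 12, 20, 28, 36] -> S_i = 4 + 8*i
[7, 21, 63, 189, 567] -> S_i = 7*3^i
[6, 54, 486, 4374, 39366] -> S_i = 6*9^i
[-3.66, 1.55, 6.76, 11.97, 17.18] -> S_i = -3.66 + 5.21*i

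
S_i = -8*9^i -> [-8, -72, -648, -5832, -52488]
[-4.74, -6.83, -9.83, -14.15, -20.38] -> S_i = -4.74*1.44^i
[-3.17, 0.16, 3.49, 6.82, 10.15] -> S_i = -3.17 + 3.33*i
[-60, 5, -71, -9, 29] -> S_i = Random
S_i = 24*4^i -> [24, 96, 384, 1536, 6144]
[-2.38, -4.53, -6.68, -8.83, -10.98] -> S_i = -2.38 + -2.15*i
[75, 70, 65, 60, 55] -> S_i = 75 + -5*i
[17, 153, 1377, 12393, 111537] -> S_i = 17*9^i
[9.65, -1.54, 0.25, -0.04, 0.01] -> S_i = 9.65*(-0.16)^i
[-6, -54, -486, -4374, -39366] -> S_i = -6*9^i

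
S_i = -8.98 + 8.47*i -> [-8.98, -0.51, 7.96, 16.43, 24.9]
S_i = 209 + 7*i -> [209, 216, 223, 230, 237]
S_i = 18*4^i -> [18, 72, 288, 1152, 4608]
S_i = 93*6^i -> [93, 558, 3348, 20088, 120528]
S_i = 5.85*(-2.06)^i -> [5.85, -12.05, 24.83, -51.14, 105.35]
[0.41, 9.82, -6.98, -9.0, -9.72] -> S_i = Random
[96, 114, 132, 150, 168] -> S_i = 96 + 18*i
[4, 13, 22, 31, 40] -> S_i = 4 + 9*i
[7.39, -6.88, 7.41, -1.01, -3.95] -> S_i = Random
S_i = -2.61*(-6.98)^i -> [-2.61, 18.22, -127.16, 887.58, -6195.3]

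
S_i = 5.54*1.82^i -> [5.54, 10.08, 18.35, 33.4, 60.78]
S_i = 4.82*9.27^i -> [4.82, 44.68, 414.2, 3839.6, 35593.11]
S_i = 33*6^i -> [33, 198, 1188, 7128, 42768]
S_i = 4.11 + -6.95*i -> [4.11, -2.84, -9.79, -16.74, -23.69]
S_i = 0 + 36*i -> [0, 36, 72, 108, 144]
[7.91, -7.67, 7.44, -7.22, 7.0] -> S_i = 7.91*(-0.97)^i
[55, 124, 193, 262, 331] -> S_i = 55 + 69*i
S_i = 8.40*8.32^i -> [8.4, 69.89, 581.47, 4837.82, 40250.62]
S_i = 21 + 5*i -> [21, 26, 31, 36, 41]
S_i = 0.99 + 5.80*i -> [0.99, 6.79, 12.59, 18.39, 24.19]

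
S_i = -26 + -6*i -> [-26, -32, -38, -44, -50]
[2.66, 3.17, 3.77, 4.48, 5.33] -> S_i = 2.66*1.19^i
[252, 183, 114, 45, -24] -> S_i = 252 + -69*i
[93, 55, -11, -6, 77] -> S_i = Random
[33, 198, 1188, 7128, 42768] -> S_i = 33*6^i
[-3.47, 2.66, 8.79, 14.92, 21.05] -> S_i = -3.47 + 6.13*i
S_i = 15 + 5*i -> [15, 20, 25, 30, 35]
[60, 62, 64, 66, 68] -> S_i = 60 + 2*i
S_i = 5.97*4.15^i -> [5.97, 24.78, 102.82, 426.7, 1770.79]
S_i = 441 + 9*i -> [441, 450, 459, 468, 477]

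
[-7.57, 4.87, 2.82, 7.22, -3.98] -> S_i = Random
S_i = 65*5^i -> [65, 325, 1625, 8125, 40625]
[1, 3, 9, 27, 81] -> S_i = 1*3^i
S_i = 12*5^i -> [12, 60, 300, 1500, 7500]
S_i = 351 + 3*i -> [351, 354, 357, 360, 363]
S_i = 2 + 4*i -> [2, 6, 10, 14, 18]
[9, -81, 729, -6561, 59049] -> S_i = 9*-9^i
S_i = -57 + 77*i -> [-57, 20, 97, 174, 251]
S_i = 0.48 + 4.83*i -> [0.48, 5.31, 10.14, 14.97, 19.8]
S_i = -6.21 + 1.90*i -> [-6.21, -4.31, -2.41, -0.51, 1.39]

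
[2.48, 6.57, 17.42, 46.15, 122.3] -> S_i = 2.48*2.65^i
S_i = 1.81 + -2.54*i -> [1.81, -0.73, -3.27, -5.81, -8.35]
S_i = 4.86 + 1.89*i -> [4.86, 6.75, 8.64, 10.53, 12.42]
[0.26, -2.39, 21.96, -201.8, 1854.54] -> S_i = 0.26*(-9.19)^i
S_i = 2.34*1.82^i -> [2.34, 4.26, 7.75, 14.11, 25.67]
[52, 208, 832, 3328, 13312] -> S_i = 52*4^i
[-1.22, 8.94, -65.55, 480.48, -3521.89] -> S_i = -1.22*(-7.33)^i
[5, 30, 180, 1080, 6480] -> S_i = 5*6^i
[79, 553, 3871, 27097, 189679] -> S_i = 79*7^i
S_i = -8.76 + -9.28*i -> [-8.76, -18.04, -27.32, -36.6, -45.88]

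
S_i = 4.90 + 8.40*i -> [4.9, 13.3, 21.7, 30.1, 38.5]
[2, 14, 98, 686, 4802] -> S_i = 2*7^i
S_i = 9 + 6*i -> [9, 15, 21, 27, 33]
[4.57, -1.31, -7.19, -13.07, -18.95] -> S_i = 4.57 + -5.88*i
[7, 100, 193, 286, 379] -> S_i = 7 + 93*i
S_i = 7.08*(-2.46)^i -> [7.08, -17.42, 42.85, -105.4, 259.28]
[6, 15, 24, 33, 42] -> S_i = 6 + 9*i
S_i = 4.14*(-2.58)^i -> [4.14, -10.68, 27.56, -71.1, 183.43]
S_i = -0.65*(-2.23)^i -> [-0.65, 1.45, -3.23, 7.21, -16.07]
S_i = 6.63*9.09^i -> [6.63, 60.27, 547.82, 4979.72, 45265.68]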